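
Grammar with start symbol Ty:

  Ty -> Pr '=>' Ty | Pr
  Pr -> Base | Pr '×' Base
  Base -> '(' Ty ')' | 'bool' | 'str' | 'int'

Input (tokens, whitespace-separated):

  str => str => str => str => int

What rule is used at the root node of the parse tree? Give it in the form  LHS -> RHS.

Ty -> Pr '=>' Ty

[Ty [Pr [Base str]] => [Ty [Pr [Base str]] => [Ty [Pr [Base str]] => [Ty [Pr [Base str]] => [Ty [Pr [Base int]]]]]]]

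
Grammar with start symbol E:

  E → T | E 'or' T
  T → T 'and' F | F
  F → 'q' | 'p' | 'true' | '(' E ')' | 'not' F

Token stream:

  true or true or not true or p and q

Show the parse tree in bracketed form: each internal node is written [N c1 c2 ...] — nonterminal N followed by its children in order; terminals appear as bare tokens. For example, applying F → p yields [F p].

[E [E [E [E [T [F true]]] or [T [F true]]] or [T [F not [F true]]]] or [T [T [F p]] and [F q]]]

E
E or T
E or T or T
E or T or T or T
T or T or T or T
F or T or T or T
true or T or T or T
true or F or T or T
true or true or T or T
true or true or F or T
true or true or not F or T
true or true or not true or T
true or true or not true or T and F
true or true or not true or F and F
true or true or not true or p and F
true or true or not true or p and q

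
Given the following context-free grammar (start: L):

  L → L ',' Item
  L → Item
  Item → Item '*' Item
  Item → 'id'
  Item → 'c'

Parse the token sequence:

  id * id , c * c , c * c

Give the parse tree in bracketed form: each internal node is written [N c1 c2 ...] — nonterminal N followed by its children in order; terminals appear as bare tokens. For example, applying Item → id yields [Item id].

L
L , Item
L , Item , Item
Item , Item , Item
Item * Item , Item , Item
id * Item , Item , Item
id * id , Item , Item
id * id , Item * Item , Item
id * id , c * Item , Item
id * id , c * c , Item
id * id , c * c , Item * Item
id * id , c * c , c * Item
id * id , c * c , c * c

[L [L [L [Item [Item id] * [Item id]]] , [Item [Item c] * [Item c]]] , [Item [Item c] * [Item c]]]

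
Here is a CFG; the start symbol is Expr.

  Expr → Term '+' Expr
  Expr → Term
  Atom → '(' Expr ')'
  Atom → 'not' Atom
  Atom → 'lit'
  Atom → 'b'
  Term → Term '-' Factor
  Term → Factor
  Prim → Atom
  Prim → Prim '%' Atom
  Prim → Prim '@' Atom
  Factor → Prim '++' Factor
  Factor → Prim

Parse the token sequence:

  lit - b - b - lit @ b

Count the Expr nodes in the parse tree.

1

[Expr [Term [Term [Term [Term [Factor [Prim [Atom lit]]]] - [Factor [Prim [Atom b]]]] - [Factor [Prim [Atom b]]]] - [Factor [Prim [Prim [Atom lit]] @ [Atom b]]]]]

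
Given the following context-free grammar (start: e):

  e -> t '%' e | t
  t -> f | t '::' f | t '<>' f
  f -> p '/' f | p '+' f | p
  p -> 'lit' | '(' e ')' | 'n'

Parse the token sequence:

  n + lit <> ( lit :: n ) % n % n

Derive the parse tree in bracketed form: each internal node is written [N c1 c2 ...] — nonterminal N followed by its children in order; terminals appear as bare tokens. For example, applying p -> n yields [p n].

[e [t [t [f [p n] + [f [p lit]]]] <> [f [p ( [e [t [t [f [p lit]]] :: [f [p n]]]] )]]] % [e [t [f [p n]]] % [e [t [f [p n]]]]]]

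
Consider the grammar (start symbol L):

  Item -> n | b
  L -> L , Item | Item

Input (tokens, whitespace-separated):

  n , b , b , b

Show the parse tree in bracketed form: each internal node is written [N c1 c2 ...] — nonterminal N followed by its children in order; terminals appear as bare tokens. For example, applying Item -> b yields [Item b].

L
L , Item
L , Item , Item
L , Item , Item , Item
Item , Item , Item , Item
n , Item , Item , Item
n , b , Item , Item
n , b , b , Item
n , b , b , b

[L [L [L [L [Item n]] , [Item b]] , [Item b]] , [Item b]]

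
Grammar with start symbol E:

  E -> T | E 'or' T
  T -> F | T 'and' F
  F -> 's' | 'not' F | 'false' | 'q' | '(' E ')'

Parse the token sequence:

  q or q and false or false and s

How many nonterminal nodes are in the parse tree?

[E [E [E [T [F q]]] or [T [T [F q]] and [F false]]] or [T [T [F false]] and [F s]]]

13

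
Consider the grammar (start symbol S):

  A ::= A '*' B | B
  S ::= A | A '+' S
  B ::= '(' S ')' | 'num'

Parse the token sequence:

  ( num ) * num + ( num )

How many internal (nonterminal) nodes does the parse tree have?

14

[S [A [A [B ( [S [A [B num]]] )]] * [B num]] + [S [A [B ( [S [A [B num]]] )]]]]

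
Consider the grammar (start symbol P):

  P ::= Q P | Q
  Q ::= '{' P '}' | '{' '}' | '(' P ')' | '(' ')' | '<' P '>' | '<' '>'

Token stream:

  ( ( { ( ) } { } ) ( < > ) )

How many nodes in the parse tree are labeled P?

[P [Q ( [P [Q ( [P [Q { [P [Q ( )]] }] [P [Q { }]]] )] [P [Q ( [P [Q < >]] )]]] )]]

7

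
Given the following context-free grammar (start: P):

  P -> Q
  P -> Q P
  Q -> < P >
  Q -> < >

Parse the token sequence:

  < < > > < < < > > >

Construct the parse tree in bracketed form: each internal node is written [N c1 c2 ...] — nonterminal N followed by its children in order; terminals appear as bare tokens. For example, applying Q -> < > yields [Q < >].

P
Q P
< P > P
< Q > P
< < > > P
< < > > Q
< < > > < P >
< < > > < Q >
< < > > < < P > >
< < > > < < Q > >
< < > > < < < > > >

[P [Q < [P [Q < >]] >] [P [Q < [P [Q < [P [Q < >]] >]] >]]]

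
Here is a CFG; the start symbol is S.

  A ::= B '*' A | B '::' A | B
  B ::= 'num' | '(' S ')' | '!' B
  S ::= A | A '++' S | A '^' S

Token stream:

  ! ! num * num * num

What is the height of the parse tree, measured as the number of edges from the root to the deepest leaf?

[S [A [B ! [B ! [B num]]] * [A [B num] * [A [B num]]]]]

5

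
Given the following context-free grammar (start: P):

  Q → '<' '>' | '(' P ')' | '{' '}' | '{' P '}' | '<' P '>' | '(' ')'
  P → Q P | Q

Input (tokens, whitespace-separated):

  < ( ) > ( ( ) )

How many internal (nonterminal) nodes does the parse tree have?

[P [Q < [P [Q ( )]] >] [P [Q ( [P [Q ( )]] )]]]

8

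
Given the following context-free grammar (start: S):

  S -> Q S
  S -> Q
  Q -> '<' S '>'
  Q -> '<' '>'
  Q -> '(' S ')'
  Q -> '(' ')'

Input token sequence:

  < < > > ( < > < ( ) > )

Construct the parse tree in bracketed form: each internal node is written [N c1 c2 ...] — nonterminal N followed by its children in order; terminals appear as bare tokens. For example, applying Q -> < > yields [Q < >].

S
Q S
< S > S
< Q > S
< < > > S
< < > > Q
< < > > ( S )
< < > > ( Q S )
< < > > ( < > S )
< < > > ( < > Q )
< < > > ( < > < S > )
< < > > ( < > < Q > )
< < > > ( < > < ( ) > )

[S [Q < [S [Q < >]] >] [S [Q ( [S [Q < >] [S [Q < [S [Q ( )]] >]]] )]]]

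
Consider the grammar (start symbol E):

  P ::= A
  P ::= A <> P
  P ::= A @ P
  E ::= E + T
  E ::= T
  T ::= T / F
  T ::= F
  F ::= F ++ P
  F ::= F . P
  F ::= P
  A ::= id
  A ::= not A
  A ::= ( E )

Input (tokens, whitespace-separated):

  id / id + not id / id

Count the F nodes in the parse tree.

[E [E [T [T [F [P [A id]]]] / [F [P [A id]]]]] + [T [T [F [P [A not [A id]]]]] / [F [P [A id]]]]]

4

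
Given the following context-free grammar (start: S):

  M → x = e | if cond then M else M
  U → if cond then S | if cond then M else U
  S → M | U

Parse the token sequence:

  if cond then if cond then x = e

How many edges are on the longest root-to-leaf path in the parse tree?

[S [U if cond then [S [U if cond then [S [M x = e]]]]]]

6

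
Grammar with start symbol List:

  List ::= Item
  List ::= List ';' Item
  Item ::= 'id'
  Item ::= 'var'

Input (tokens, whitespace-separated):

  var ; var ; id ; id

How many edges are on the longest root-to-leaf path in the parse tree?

5

[List [List [List [List [Item var]] ; [Item var]] ; [Item id]] ; [Item id]]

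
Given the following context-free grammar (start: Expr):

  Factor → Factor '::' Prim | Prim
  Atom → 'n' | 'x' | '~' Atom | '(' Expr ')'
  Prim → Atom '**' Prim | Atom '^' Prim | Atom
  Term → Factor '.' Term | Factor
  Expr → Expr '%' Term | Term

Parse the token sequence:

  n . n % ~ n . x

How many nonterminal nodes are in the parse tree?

19

[Expr [Expr [Term [Factor [Prim [Atom n]]] . [Term [Factor [Prim [Atom n]]]]]] % [Term [Factor [Prim [Atom ~ [Atom n]]]] . [Term [Factor [Prim [Atom x]]]]]]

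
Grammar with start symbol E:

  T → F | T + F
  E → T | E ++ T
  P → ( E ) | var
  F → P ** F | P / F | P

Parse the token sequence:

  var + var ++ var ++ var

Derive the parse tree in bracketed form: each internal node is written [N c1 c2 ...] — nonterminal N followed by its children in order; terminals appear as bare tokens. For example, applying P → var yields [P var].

[E [E [E [T [T [F [P var]]] + [F [P var]]]] ++ [T [F [P var]]]] ++ [T [F [P var]]]]

E
E ++ T
E ++ T ++ T
T ++ T ++ T
T + F ++ T ++ T
F + F ++ T ++ T
P + F ++ T ++ T
var + F ++ T ++ T
var + P ++ T ++ T
var + var ++ T ++ T
var + var ++ F ++ T
var + var ++ P ++ T
var + var ++ var ++ T
var + var ++ var ++ F
var + var ++ var ++ P
var + var ++ var ++ var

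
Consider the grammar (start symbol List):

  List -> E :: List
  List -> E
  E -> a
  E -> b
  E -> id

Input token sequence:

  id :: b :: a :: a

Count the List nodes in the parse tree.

[List [E id] :: [List [E b] :: [List [E a] :: [List [E a]]]]]

4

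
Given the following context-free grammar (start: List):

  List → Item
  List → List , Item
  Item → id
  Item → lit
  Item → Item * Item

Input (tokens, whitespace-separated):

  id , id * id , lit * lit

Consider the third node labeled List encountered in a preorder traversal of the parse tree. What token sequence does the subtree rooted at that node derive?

[List [List [List [Item id]] , [Item [Item id] * [Item id]]] , [Item [Item lit] * [Item lit]]]

id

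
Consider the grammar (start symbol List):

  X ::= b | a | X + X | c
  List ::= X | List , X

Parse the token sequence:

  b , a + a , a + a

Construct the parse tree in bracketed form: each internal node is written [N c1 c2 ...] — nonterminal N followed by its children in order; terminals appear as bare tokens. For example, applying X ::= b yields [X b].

List
List , X
List , X , X
X , X , X
b , X , X
b , X + X , X
b , a + X , X
b , a + a , X
b , a + a , X + X
b , a + a , a + X
b , a + a , a + a

[List [List [List [X b]] , [X [X a] + [X a]]] , [X [X a] + [X a]]]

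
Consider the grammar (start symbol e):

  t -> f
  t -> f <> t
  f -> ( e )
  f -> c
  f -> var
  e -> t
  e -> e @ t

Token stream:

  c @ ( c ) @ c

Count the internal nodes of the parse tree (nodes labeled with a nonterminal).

[e [e [e [t [f c]]] @ [t [f ( [e [t [f c]]] )]]] @ [t [f c]]]

12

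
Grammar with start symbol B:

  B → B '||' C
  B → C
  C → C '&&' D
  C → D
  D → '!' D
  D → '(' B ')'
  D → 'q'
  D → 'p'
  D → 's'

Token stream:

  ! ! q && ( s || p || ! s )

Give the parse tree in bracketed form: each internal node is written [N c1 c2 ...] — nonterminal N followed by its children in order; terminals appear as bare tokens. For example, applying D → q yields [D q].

[B [C [C [D ! [D ! [D q]]]] && [D ( [B [B [B [C [D s]]] || [C [D p]]] || [C [D ! [D s]]]] )]]]

B
C
C && D
D && D
! D && D
! ! D && D
! ! q && D
! ! q && ( B )
! ! q && ( B || C )
! ! q && ( B || C || C )
! ! q && ( C || C || C )
! ! q && ( D || C || C )
! ! q && ( s || C || C )
! ! q && ( s || D || C )
! ! q && ( s || p || C )
! ! q && ( s || p || D )
! ! q && ( s || p || ! D )
! ! q && ( s || p || ! s )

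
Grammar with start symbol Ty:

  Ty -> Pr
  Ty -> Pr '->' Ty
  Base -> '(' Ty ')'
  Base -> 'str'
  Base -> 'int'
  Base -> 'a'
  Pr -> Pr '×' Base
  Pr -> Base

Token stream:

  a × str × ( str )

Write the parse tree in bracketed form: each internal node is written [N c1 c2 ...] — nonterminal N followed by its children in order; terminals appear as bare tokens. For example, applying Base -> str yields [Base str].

[Ty [Pr [Pr [Pr [Base a]] × [Base str]] × [Base ( [Ty [Pr [Base str]]] )]]]

Ty
Pr
Pr × Base
Pr × Base × Base
Base × Base × Base
a × Base × Base
a × str × Base
a × str × ( Ty )
a × str × ( Pr )
a × str × ( Base )
a × str × ( str )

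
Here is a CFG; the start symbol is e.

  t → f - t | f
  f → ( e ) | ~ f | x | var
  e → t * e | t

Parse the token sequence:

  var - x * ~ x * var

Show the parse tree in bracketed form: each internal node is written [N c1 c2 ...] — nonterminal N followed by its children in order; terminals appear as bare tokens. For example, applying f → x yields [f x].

[e [t [f var] - [t [f x]]] * [e [t [f ~ [f x]]] * [e [t [f var]]]]]

e
t * e
f - t * e
var - t * e
var - f * e
var - x * e
var - x * t * e
var - x * f * e
var - x * ~ f * e
var - x * ~ x * e
var - x * ~ x * t
var - x * ~ x * f
var - x * ~ x * var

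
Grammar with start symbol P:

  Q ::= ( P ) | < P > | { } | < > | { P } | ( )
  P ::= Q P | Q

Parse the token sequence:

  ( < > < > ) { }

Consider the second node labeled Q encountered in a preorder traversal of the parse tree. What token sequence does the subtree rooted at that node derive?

[P [Q ( [P [Q < >] [P [Q < >]]] )] [P [Q { }]]]

< >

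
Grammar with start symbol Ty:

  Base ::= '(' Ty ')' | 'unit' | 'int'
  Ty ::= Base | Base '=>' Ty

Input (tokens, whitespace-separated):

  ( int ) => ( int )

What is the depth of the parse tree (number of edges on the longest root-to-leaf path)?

[Ty [Base ( [Ty [Base int]] )] => [Ty [Base ( [Ty [Base int]] )]]]

5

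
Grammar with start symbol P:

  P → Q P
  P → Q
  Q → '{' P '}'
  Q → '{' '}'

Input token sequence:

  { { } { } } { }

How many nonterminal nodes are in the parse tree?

8

[P [Q { [P [Q { }] [P [Q { }]]] }] [P [Q { }]]]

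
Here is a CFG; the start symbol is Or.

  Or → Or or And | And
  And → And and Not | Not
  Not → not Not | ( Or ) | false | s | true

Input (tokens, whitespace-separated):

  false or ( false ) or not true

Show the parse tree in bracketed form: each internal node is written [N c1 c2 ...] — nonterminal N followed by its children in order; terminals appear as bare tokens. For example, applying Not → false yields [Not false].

[Or [Or [Or [And [Not false]]] or [And [Not ( [Or [And [Not false]]] )]]] or [And [Not not [Not true]]]]

Or
Or or And
Or or And or And
And or And or And
Not or And or And
false or And or And
false or Not or And
false or ( Or ) or And
false or ( And ) or And
false or ( Not ) or And
false or ( false ) or And
false or ( false ) or Not
false or ( false ) or not Not
false or ( false ) or not true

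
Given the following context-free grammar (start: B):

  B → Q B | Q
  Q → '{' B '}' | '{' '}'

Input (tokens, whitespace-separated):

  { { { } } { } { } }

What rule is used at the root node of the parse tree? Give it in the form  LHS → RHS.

B → Q

[B [Q { [B [Q { [B [Q { }]] }] [B [Q { }] [B [Q { }]]]] }]]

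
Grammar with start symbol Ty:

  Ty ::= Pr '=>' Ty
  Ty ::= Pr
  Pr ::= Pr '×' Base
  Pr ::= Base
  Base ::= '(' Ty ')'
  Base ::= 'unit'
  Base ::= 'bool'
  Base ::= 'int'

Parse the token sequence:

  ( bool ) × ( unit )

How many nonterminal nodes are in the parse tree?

11

[Ty [Pr [Pr [Base ( [Ty [Pr [Base bool]]] )]] × [Base ( [Ty [Pr [Base unit]]] )]]]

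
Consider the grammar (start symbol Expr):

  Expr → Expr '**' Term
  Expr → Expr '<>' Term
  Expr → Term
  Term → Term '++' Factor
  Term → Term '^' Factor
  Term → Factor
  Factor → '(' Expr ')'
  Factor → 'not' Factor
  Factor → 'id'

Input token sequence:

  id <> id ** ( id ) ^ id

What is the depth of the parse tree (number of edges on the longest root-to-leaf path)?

7

[Expr [Expr [Expr [Term [Factor id]]] <> [Term [Factor id]]] ** [Term [Term [Factor ( [Expr [Term [Factor id]]] )]] ^ [Factor id]]]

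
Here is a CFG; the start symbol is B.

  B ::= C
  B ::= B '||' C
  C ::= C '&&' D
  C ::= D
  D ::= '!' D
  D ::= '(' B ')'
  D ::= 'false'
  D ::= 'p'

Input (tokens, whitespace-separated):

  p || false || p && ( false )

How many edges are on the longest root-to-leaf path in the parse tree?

[B [B [B [C [D p]]] || [C [D false]]] || [C [C [D p]] && [D ( [B [C [D false]]] )]]]

6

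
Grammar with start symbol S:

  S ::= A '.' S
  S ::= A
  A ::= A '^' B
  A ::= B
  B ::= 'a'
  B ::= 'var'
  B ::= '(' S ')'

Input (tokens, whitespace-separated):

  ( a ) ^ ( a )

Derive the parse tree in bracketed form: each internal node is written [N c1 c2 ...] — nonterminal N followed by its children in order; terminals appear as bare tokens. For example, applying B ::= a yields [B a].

S
A
A ^ B
B ^ B
( S ) ^ B
( A ) ^ B
( B ) ^ B
( a ) ^ B
( a ) ^ ( S )
( a ) ^ ( A )
( a ) ^ ( B )
( a ) ^ ( a )

[S [A [A [B ( [S [A [B a]]] )]] ^ [B ( [S [A [B a]]] )]]]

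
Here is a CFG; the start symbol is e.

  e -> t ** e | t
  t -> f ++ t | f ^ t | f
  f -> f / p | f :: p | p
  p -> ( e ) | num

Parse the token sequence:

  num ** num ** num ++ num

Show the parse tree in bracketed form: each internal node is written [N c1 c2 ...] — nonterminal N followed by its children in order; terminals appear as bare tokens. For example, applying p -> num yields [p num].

e
t ** e
f ** e
p ** e
num ** e
num ** t ** e
num ** f ** e
num ** p ** e
num ** num ** e
num ** num ** t
num ** num ** f ++ t
num ** num ** p ++ t
num ** num ** num ++ t
num ** num ** num ++ f
num ** num ** num ++ p
num ** num ** num ++ num

[e [t [f [p num]]] ** [e [t [f [p num]]] ** [e [t [f [p num]] ++ [t [f [p num]]]]]]]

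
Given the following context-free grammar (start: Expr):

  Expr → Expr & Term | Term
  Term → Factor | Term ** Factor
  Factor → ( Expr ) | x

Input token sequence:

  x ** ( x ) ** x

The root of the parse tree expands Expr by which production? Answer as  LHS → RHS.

[Expr [Term [Term [Term [Factor x]] ** [Factor ( [Expr [Term [Factor x]]] )]] ** [Factor x]]]

Expr → Term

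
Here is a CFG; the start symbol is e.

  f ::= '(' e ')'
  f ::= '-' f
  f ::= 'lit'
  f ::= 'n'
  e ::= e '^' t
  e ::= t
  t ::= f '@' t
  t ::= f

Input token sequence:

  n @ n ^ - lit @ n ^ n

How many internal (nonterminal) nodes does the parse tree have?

14

[e [e [e [t [f n] @ [t [f n]]]] ^ [t [f - [f lit]] @ [t [f n]]]] ^ [t [f n]]]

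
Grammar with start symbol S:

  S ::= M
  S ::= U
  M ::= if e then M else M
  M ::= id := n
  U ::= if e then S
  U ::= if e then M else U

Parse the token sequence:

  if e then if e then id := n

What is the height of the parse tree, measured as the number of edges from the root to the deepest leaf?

[S [U if e then [S [U if e then [S [M id := n]]]]]]

6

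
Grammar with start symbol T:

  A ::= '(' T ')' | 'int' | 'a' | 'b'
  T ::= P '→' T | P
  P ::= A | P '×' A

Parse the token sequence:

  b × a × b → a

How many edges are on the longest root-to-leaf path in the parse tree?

5

[T [P [P [P [A b]] × [A a]] × [A b]] → [T [P [A a]]]]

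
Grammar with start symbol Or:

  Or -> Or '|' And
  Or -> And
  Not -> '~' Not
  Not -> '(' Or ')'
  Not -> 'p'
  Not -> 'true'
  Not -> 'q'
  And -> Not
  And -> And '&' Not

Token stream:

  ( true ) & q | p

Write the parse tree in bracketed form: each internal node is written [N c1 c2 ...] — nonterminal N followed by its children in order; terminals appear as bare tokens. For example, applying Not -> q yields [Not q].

[Or [Or [And [And [Not ( [Or [And [Not true]]] )]] & [Not q]]] | [And [Not p]]]

Or
Or | And
And | And
And & Not | And
Not & Not | And
( Or ) & Not | And
( And ) & Not | And
( Not ) & Not | And
( true ) & Not | And
( true ) & q | And
( true ) & q | Not
( true ) & q | p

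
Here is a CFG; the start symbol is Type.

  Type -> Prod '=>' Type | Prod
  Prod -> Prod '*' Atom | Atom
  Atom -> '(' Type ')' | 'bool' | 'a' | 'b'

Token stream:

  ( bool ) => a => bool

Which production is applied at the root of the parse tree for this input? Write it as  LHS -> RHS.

[Type [Prod [Atom ( [Type [Prod [Atom bool]]] )]] => [Type [Prod [Atom a]] => [Type [Prod [Atom bool]]]]]

Type -> Prod '=>' Type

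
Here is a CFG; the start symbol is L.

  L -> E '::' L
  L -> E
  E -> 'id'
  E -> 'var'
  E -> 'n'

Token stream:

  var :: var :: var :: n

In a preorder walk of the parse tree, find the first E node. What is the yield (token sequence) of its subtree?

[L [E var] :: [L [E var] :: [L [E var] :: [L [E n]]]]]

var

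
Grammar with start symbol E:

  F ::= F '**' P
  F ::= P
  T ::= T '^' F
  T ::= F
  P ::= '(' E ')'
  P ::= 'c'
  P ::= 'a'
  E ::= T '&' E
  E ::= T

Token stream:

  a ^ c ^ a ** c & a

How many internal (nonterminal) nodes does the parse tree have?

16

[E [T [T [T [F [P a]]] ^ [F [P c]]] ^ [F [F [P a]] ** [P c]]] & [E [T [F [P a]]]]]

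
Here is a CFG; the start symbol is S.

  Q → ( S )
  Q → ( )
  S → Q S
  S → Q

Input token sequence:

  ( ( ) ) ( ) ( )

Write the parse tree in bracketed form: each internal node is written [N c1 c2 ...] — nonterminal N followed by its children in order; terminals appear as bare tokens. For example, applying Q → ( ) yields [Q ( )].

[S [Q ( [S [Q ( )]] )] [S [Q ( )] [S [Q ( )]]]]

S
Q S
( S ) S
( Q ) S
( ( ) ) S
( ( ) ) Q S
( ( ) ) ( ) S
( ( ) ) ( ) Q
( ( ) ) ( ) ( )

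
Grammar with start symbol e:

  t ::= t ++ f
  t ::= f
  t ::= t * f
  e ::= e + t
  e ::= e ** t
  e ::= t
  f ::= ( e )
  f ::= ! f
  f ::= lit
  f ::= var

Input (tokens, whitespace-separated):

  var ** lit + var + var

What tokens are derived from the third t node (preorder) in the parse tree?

[e [e [e [e [t [f var]]] ** [t [f lit]]] + [t [f var]]] + [t [f var]]]

var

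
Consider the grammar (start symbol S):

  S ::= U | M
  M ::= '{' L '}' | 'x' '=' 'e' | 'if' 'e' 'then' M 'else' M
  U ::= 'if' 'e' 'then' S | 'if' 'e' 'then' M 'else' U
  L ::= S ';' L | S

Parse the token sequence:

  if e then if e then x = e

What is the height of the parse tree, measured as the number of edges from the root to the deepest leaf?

6

[S [U if e then [S [U if e then [S [M x = e]]]]]]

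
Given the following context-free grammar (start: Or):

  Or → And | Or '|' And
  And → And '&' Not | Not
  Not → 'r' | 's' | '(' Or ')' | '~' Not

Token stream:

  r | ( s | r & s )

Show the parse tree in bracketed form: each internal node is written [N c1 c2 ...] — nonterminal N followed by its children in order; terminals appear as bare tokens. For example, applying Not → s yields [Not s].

[Or [Or [And [Not r]]] | [And [Not ( [Or [Or [And [Not s]]] | [And [And [Not r]] & [Not s]]] )]]]

Or
Or | And
And | And
Not | And
r | And
r | Not
r | ( Or )
r | ( Or | And )
r | ( And | And )
r | ( Not | And )
r | ( s | And )
r | ( s | And & Not )
r | ( s | Not & Not )
r | ( s | r & Not )
r | ( s | r & s )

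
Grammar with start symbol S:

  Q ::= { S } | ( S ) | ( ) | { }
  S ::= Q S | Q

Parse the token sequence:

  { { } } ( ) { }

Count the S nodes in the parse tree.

[S [Q { [S [Q { }]] }] [S [Q ( )] [S [Q { }]]]]

4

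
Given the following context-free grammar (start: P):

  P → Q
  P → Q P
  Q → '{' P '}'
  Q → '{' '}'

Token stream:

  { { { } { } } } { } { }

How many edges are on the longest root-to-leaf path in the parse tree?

7

[P [Q { [P [Q { [P [Q { }] [P [Q { }]]] }]] }] [P [Q { }] [P [Q { }]]]]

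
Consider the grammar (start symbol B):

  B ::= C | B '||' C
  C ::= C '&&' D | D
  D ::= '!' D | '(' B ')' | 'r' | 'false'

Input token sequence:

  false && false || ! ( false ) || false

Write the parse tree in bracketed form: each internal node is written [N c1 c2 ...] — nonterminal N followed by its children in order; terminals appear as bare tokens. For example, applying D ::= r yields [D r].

[B [B [B [C [C [D false]] && [D false]]] || [C [D ! [D ( [B [C [D false]]] )]]]] || [C [D false]]]

B
B || C
B || C || C
C || C || C
C && D || C || C
D && D || C || C
false && D || C || C
false && false || C || C
false && false || D || C
false && false || ! D || C
false && false || ! ( B ) || C
false && false || ! ( C ) || C
false && false || ! ( D ) || C
false && false || ! ( false ) || C
false && false || ! ( false ) || D
false && false || ! ( false ) || false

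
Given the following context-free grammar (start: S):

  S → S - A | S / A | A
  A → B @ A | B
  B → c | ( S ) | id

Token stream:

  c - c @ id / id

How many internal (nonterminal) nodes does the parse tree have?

11

[S [S [S [A [B c]]] - [A [B c] @ [A [B id]]]] / [A [B id]]]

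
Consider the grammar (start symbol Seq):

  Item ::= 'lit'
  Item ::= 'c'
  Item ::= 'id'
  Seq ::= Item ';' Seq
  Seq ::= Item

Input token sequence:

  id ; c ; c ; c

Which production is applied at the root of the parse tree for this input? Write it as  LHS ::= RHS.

[Seq [Item id] ; [Seq [Item c] ; [Seq [Item c] ; [Seq [Item c]]]]]

Seq ::= Item ';' Seq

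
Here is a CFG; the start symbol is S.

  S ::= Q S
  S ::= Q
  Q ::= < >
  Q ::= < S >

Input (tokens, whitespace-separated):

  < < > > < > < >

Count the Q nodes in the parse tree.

[S [Q < [S [Q < >]] >] [S [Q < >] [S [Q < >]]]]

4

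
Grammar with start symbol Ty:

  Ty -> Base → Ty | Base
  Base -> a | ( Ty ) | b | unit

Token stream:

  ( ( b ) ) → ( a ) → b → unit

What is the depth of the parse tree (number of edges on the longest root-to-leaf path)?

[Ty [Base ( [Ty [Base ( [Ty [Base b]] )]] )] → [Ty [Base ( [Ty [Base a]] )] → [Ty [Base b] → [Ty [Base unit]]]]]

6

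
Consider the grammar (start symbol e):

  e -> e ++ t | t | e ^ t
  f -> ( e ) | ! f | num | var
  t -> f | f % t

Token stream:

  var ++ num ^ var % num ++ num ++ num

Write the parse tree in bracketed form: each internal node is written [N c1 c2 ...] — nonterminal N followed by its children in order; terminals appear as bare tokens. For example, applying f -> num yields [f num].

e
e ++ t
e ++ t ++ t
e ^ t ++ t ++ t
e ++ t ^ t ++ t ++ t
t ++ t ^ t ++ t ++ t
f ++ t ^ t ++ t ++ t
var ++ t ^ t ++ t ++ t
var ++ f ^ t ++ t ++ t
var ++ num ^ t ++ t ++ t
var ++ num ^ f % t ++ t ++ t
var ++ num ^ var % t ++ t ++ t
var ++ num ^ var % f ++ t ++ t
var ++ num ^ var % num ++ t ++ t
var ++ num ^ var % num ++ f ++ t
var ++ num ^ var % num ++ num ++ t
var ++ num ^ var % num ++ num ++ f
var ++ num ^ var % num ++ num ++ num

[e [e [e [e [e [t [f var]]] ++ [t [f num]]] ^ [t [f var] % [t [f num]]]] ++ [t [f num]]] ++ [t [f num]]]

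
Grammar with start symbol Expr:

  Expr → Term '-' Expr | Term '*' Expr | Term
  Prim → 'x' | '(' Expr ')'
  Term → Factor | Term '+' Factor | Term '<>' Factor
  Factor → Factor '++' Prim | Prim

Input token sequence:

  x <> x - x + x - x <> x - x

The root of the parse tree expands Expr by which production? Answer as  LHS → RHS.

[Expr [Term [Term [Factor [Prim x]]] <> [Factor [Prim x]]] - [Expr [Term [Term [Factor [Prim x]]] + [Factor [Prim x]]] - [Expr [Term [Term [Factor [Prim x]]] <> [Factor [Prim x]]] - [Expr [Term [Factor [Prim x]]]]]]]

Expr → Term '-' Expr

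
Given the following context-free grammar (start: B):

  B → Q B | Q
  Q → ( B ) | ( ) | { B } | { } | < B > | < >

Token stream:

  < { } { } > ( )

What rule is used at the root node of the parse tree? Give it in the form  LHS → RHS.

B → Q B

[B [Q < [B [Q { }] [B [Q { }]]] >] [B [Q ( )]]]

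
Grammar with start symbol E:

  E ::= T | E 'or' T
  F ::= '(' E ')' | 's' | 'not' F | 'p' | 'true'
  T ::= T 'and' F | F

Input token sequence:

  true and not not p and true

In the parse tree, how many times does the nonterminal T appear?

3

[E [T [T [T [F true]] and [F not [F not [F p]]]] and [F true]]]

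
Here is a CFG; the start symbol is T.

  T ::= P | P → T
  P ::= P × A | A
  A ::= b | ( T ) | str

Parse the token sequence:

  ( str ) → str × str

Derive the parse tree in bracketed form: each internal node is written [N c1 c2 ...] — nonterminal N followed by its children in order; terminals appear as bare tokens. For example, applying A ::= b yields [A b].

[T [P [A ( [T [P [A str]]] )]] → [T [P [P [A str]] × [A str]]]]

T
P → T
A → T
( T ) → T
( P ) → T
( A ) → T
( str ) → T
( str ) → P
( str ) → P × A
( str ) → A × A
( str ) → str × A
( str ) → str × str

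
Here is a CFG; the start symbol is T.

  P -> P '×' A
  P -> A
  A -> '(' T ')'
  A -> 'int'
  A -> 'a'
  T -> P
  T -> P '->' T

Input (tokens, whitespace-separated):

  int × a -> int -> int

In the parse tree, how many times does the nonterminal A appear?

4

[T [P [P [A int]] × [A a]] -> [T [P [A int]] -> [T [P [A int]]]]]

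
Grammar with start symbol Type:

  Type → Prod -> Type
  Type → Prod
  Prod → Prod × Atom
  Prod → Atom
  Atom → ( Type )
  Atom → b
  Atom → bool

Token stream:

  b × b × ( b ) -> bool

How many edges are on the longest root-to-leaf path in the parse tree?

[Type [Prod [Prod [Prod [Atom b]] × [Atom b]] × [Atom ( [Type [Prod [Atom b]]] )]] -> [Type [Prod [Atom bool]]]]

6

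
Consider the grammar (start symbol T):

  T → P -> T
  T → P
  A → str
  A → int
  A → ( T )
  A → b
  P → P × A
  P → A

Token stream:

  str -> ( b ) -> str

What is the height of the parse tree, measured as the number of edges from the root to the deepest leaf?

[T [P [A str]] -> [T [P [A ( [T [P [A b]]] )]] -> [T [P [A str]]]]]

7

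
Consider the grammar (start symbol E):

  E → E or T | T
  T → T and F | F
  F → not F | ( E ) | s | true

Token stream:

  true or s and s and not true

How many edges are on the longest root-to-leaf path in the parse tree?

[E [E [T [F true]]] or [T [T [T [F s]] and [F s]] and [F not [F true]]]]

5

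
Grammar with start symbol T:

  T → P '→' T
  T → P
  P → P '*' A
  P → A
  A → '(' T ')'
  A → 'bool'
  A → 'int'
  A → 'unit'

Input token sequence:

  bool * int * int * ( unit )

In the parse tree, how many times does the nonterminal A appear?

[T [P [P [P [P [A bool]] * [A int]] * [A int]] * [A ( [T [P [A unit]]] )]]]

5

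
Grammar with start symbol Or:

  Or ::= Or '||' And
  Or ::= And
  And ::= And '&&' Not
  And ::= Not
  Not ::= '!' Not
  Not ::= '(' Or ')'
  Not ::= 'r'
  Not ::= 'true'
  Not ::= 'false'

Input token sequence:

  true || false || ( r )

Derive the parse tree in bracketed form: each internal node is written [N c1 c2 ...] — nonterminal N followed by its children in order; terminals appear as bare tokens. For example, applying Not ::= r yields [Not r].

[Or [Or [Or [And [Not true]]] || [And [Not false]]] || [And [Not ( [Or [And [Not r]]] )]]]

Or
Or || And
Or || And || And
And || And || And
Not || And || And
true || And || And
true || Not || And
true || false || And
true || false || Not
true || false || ( Or )
true || false || ( And )
true || false || ( Not )
true || false || ( r )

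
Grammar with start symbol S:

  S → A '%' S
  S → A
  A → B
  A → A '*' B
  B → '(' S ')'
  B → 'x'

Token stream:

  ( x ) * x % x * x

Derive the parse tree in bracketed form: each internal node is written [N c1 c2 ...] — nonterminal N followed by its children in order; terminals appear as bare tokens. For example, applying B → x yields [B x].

S
A % S
A * B % S
B * B % S
( S ) * B % S
( A ) * B % S
( B ) * B % S
( x ) * B % S
( x ) * x % S
( x ) * x % A
( x ) * x % A * B
( x ) * x % B * B
( x ) * x % x * B
( x ) * x % x * x

[S [A [A [B ( [S [A [B x]]] )]] * [B x]] % [S [A [A [B x]] * [B x]]]]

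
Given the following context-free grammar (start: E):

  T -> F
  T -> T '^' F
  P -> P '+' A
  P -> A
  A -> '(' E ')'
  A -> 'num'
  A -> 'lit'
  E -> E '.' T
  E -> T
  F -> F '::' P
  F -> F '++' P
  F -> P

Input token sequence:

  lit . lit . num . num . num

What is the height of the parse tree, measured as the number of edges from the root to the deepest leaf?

[E [E [E [E [E [T [F [P [A lit]]]]] . [T [F [P [A lit]]]]] . [T [F [P [A num]]]]] . [T [F [P [A num]]]]] . [T [F [P [A num]]]]]

9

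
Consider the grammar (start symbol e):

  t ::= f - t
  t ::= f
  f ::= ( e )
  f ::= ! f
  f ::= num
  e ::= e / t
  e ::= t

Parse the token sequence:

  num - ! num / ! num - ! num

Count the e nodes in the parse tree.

2

[e [e [t [f num] - [t [f ! [f num]]]]] / [t [f ! [f num]] - [t [f ! [f num]]]]]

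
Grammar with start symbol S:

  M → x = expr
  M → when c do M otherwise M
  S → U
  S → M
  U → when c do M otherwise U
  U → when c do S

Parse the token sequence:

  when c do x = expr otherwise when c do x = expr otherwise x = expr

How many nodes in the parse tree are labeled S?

1

[S [M when c do [M x = expr] otherwise [M when c do [M x = expr] otherwise [M x = expr]]]]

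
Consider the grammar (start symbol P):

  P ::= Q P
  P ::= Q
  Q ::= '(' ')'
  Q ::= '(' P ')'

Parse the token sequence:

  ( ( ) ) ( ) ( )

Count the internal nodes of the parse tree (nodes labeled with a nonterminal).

8

[P [Q ( [P [Q ( )]] )] [P [Q ( )] [P [Q ( )]]]]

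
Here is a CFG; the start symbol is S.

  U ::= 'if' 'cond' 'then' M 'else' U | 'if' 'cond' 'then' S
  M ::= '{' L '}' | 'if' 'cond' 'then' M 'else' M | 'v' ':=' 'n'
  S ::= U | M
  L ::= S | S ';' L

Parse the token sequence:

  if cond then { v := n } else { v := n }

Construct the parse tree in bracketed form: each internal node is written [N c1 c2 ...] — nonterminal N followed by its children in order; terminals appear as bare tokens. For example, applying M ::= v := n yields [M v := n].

S
M
if cond then M else M
if cond then { L } else M
if cond then { S } else M
if cond then { M } else M
if cond then { v := n } else M
if cond then { v := n } else { L }
if cond then { v := n } else { S }
if cond then { v := n } else { M }
if cond then { v := n } else { v := n }

[S [M if cond then [M { [L [S [M v := n]]] }] else [M { [L [S [M v := n]]] }]]]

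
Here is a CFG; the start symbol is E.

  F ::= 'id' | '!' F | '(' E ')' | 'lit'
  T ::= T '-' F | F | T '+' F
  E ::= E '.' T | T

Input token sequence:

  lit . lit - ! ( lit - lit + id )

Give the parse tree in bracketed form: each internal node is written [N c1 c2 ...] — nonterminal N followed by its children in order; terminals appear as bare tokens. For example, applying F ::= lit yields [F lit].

E
E . T
T . T
F . T
lit . T
lit . T - F
lit . F - F
lit . lit - F
lit . lit - ! F
lit . lit - ! ( E )
lit . lit - ! ( T )
lit . lit - ! ( T + F )
lit . lit - ! ( T - F + F )
lit . lit - ! ( F - F + F )
lit . lit - ! ( lit - F + F )
lit . lit - ! ( lit - lit + F )
lit . lit - ! ( lit - lit + id )

[E [E [T [F lit]]] . [T [T [F lit]] - [F ! [F ( [E [T [T [T [F lit]] - [F lit]] + [F id]]] )]]]]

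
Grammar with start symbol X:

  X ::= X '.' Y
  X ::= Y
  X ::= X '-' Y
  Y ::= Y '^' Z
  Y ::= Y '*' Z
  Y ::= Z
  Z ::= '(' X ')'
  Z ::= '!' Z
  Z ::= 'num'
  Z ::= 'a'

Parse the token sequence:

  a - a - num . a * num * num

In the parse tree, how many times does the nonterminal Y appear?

6

[X [X [X [X [Y [Z a]]] - [Y [Z a]]] - [Y [Z num]]] . [Y [Y [Y [Z a]] * [Z num]] * [Z num]]]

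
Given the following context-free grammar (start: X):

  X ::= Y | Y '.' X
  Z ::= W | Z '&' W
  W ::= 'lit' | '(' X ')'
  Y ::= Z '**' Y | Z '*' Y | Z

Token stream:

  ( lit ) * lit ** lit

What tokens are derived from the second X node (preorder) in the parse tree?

[X [Y [Z [W ( [X [Y [Z [W lit]]]] )]] * [Y [Z [W lit]] ** [Y [Z [W lit]]]]]]

lit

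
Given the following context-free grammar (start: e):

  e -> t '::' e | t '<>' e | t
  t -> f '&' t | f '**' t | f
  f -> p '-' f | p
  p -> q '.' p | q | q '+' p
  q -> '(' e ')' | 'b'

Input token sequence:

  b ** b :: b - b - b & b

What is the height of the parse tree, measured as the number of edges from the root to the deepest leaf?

[e [t [f [p [q b]]] ** [t [f [p [q b]]]]] :: [e [t [f [p [q b]] - [f [p [q b]] - [f [p [q b]]]]] & [t [f [p [q b]]]]]]]

8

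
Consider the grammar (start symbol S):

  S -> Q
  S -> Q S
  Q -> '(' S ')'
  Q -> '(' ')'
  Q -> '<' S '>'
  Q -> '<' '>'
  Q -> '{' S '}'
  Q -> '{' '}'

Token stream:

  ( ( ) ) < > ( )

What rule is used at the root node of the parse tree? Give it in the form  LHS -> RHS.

S -> Q S

[S [Q ( [S [Q ( )]] )] [S [Q < >] [S [Q ( )]]]]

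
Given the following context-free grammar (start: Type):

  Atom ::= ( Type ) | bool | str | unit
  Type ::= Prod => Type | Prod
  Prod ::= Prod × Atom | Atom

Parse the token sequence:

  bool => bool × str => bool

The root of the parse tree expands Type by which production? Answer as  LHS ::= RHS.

Type ::= Prod => Type

[Type [Prod [Atom bool]] => [Type [Prod [Prod [Atom bool]] × [Atom str]] => [Type [Prod [Atom bool]]]]]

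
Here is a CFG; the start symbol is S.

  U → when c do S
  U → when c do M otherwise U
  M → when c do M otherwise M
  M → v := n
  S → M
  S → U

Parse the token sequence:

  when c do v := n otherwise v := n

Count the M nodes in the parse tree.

3

[S [M when c do [M v := n] otherwise [M v := n]]]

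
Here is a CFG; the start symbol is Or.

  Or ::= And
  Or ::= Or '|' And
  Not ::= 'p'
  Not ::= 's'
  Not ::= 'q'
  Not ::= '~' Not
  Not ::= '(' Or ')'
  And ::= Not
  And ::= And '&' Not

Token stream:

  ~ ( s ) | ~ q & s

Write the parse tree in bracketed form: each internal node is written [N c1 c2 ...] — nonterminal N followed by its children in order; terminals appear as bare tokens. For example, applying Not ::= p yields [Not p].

[Or [Or [And [Not ~ [Not ( [Or [And [Not s]]] )]]]] | [And [And [Not ~ [Not q]]] & [Not s]]]

Or
Or | And
And | And
Not | And
~ Not | And
~ ( Or ) | And
~ ( And ) | And
~ ( Not ) | And
~ ( s ) | And
~ ( s ) | And & Not
~ ( s ) | Not & Not
~ ( s ) | ~ Not & Not
~ ( s ) | ~ q & Not
~ ( s ) | ~ q & s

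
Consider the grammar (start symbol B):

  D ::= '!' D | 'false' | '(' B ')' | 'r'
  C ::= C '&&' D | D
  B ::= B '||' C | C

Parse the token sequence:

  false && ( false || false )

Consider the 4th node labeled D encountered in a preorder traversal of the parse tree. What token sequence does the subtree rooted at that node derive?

[B [C [C [D false]] && [D ( [B [B [C [D false]]] || [C [D false]]] )]]]

false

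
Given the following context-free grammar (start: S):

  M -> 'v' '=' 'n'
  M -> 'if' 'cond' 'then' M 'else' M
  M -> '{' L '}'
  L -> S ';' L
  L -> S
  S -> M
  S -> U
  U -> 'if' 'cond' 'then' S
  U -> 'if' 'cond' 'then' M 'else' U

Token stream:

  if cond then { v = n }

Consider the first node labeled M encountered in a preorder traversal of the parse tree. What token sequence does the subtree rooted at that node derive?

{ v = n }

[S [U if cond then [S [M { [L [S [M v = n]]] }]]]]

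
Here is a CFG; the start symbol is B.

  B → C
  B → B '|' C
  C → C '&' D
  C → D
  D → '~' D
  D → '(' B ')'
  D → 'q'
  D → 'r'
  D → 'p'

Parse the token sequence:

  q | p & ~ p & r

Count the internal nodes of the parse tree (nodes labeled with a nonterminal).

[B [B [C [D q]]] | [C [C [C [D p]] & [D ~ [D p]]] & [D r]]]

11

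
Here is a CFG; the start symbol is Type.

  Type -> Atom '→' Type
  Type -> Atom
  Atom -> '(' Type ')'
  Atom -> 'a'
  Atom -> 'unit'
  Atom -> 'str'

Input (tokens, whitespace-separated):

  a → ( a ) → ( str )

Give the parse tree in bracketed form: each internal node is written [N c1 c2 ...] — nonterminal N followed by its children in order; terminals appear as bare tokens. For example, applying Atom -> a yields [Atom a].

Type
Atom → Type
a → Type
a → Atom → Type
a → ( Type ) → Type
a → ( Atom ) → Type
a → ( a ) → Type
a → ( a ) → Atom
a → ( a ) → ( Type )
a → ( a ) → ( Atom )
a → ( a ) → ( str )

[Type [Atom a] → [Type [Atom ( [Type [Atom a]] )] → [Type [Atom ( [Type [Atom str]] )]]]]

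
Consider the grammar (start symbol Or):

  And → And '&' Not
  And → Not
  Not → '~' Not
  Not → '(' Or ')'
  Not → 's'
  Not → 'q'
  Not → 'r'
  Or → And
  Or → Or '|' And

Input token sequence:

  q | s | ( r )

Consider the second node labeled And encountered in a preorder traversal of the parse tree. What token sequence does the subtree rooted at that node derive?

[Or [Or [Or [And [Not q]]] | [And [Not s]]] | [And [Not ( [Or [And [Not r]]] )]]]

s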